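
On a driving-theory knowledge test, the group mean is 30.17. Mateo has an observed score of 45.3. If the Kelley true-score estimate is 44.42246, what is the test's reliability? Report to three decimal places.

T̂ = ρX + (1 − ρ)μ  ⇒  T̂ − μ = ρ(X − μ)
ρ = (T̂ − μ)/(X − μ) = (44.42246 − 30.17) / (45.3 − 30.17) = 14.25246 / 15.13 = 0.94200

0.942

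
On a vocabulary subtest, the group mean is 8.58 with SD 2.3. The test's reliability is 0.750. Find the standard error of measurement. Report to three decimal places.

SEM = SD · √(1 − ρ) = 2.3 × √0.250 = 2.3 × 0.5000 = 1.1500

1.150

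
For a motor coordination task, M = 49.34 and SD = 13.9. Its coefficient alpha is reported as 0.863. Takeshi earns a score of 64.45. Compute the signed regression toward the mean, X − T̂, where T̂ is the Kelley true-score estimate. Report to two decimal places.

T̂ = 0.863(64.45) + 0.137(49.34) = 55.62035 + 6.75958 = 62.3799 → 62.380
X − T̂ = 64.45 − 62.380 = 2.070 → 2.07

2.07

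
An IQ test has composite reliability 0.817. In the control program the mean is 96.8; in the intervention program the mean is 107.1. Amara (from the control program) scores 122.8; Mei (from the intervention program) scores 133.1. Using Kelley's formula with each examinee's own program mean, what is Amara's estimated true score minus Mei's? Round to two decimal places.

-10.30

T̂_Amara = 0.817(122.8) + 0.183(96.8) = 118.0420
T̂_Mei = 0.817(133.1) + 0.183(107.1) = 128.3420
Difference = 118.0420 − 128.3420 = -10.3000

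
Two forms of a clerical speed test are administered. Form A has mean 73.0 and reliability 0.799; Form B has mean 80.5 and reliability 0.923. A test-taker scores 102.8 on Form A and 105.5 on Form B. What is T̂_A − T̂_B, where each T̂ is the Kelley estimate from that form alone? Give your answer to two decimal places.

-6.76

T̂_A = 0.799(102.8) + 0.201(73.0) = 96.8102
T̂_B = 0.923(105.5) + 0.077(80.5) = 103.5750
T̂_A − T̂_B = -6.7648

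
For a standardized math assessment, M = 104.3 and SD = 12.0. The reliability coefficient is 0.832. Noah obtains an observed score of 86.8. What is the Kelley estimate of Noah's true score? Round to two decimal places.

89.74

T̂ = 0.832(86.8) + 0.168(104.3) = 72.2176 + 17.5224 = 89.740 → 89.74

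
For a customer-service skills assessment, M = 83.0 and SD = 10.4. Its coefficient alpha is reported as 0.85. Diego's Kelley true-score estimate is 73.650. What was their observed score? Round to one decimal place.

72.0

T̂ = ρX + (1 − ρ)μ  ⇒  X = (T̂ − (1 − ρ)μ) / ρ
X = (73.650 − 0.15 × 83.0) / 0.85 = (73.650 − 12.450) / 0.85 = 61.200 / 0.85 = 72.000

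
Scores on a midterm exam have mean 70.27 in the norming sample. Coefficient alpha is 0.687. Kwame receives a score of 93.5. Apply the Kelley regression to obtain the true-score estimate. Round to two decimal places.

T̂ = 0.687(93.5) + 0.313(70.27) = 64.2345 + 21.99451 = 86.229 → 86.23

86.23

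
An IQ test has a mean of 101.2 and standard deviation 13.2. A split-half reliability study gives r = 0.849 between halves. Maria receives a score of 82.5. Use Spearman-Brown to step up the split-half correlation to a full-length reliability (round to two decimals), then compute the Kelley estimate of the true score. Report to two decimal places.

Spearman-Brown: ρ = 2r/(1 + r) = 2(0.849)/(1 + 0.849) = 1.6980/1.849 = 0.9183 → 0.92
Regress the observed score toward the mean by the unreliability: T̂ = 0.92·82.5 + 0.08·101.2 = 75.900 + 8.096 = 83.996.

84.00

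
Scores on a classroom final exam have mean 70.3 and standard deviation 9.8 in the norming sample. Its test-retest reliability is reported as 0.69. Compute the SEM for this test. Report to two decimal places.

5.46

SEM = SD · √(1 − ρ) = 9.8 × √0.31 = 9.8 × 0.5568 = 5.456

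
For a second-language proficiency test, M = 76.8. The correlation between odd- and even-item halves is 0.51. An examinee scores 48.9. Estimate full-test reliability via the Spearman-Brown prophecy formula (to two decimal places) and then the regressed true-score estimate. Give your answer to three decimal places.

57.828

Spearman-Brown: ρ = 2r/(1 + r) = 2(0.51)/(1 + 0.51) = 1.020/1.51 = 0.6755 → 0.68
T̂ = ρX + (1 − ρ)μ
  = 0.68 × 48.9 + 0.32 × 76.8
  = 33.252 + 24.576
  = 57.8280
  ≈ 57.828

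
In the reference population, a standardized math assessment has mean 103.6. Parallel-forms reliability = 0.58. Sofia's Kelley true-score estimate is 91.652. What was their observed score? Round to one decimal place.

83.0

T̂ = ρX + (1 − ρ)μ  ⇒  X = (T̂ − (1 − ρ)μ) / ρ
X = (91.652 − 0.42 × 103.6) / 0.58 = (91.652 − 43.512) / 0.58 = 48.140 / 0.58 = 83.000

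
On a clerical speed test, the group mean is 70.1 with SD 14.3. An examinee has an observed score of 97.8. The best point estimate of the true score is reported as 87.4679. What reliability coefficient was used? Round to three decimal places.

T̂ = ρX + (1 − ρ)μ  ⇒  T̂ − μ = ρ(X − μ)
ρ = (T̂ − μ)/(X − μ) = (87.4679 − 70.1) / (97.8 − 70.1) = 17.3679 / 27.7 = 0.62700

0.627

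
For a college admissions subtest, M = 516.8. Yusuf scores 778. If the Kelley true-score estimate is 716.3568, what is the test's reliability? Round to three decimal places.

0.764

T̂ = ρX + (1 − ρ)μ  ⇒  T̂ − μ = ρ(X − μ)
ρ = (T̂ − μ)/(X − μ) = (716.3568 − 516.8) / (778 − 516.8) = 199.5568 / 261.2 = 0.76400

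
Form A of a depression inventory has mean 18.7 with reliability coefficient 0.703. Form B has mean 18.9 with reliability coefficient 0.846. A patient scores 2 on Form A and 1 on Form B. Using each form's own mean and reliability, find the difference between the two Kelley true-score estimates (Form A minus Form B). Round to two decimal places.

3.20

T̂_A = 0.703(2) + 0.297(18.7) = 6.9599
T̂_B = 0.846(1) + 0.154(18.9) = 3.7566
T̂_A − T̂_B = 3.2033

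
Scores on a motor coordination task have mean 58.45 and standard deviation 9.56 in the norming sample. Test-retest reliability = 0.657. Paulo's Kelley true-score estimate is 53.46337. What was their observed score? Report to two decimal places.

T̂ = ρX + (1 − ρ)μ  ⇒  X = (T̂ − (1 − ρ)μ) / ρ
X = (53.46337 − 0.343 × 58.45) / 0.657 = (53.46337 − 20.04835) / 0.657 = 33.41502 / 0.657 = 50.8600

50.86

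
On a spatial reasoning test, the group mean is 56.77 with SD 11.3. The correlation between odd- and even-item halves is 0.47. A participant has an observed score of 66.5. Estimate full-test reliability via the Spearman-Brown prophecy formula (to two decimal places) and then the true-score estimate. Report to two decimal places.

Spearman-Brown: ρ = 2r/(1 + r) = 2(0.47)/(1 + 0.47) = 0.940/1.47 = 0.6395 → 0.64
T̂ = 0.64(66.5) + 0.36(56.77) = 42.560 + 20.4372 = 62.997 → 63.00

63.00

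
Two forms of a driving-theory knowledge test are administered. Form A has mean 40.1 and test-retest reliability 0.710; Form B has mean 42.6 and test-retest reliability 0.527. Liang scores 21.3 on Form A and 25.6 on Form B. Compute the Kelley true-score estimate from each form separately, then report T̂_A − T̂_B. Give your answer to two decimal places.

T̂_A = 0.710(21.3) + 0.290(40.1) = 26.7520
T̂_B = 0.527(25.6) + 0.473(42.6) = 33.6410
T̂_A − T̂_B = -6.8890

-6.89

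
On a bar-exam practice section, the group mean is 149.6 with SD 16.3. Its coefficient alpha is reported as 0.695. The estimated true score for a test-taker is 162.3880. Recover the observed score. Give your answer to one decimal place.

168.0

T̂ = ρX + (1 − ρ)μ  ⇒  X = (T̂ − (1 − ρ)μ) / ρ
X = (162.3880 − 0.305 × 149.6) / 0.695 = (162.3880 − 45.6280) / 0.695 = 116.7600 / 0.695 = 168.000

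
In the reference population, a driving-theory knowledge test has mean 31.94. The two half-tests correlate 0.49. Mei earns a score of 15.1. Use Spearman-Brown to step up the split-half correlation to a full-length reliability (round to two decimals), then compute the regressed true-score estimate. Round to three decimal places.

20.826

Spearman-Brown: ρ = 2r/(1 + r) = 2(0.49)/(1 + 0.49) = 0.980/1.49 = 0.6577 → 0.66
T̂ = 0.66(15.1) + 0.34(31.94) = 9.966 + 10.8596 = 20.8256 → 20.826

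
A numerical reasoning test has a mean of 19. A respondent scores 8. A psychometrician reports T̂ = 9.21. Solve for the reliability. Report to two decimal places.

T̂ = ρX + (1 − ρ)μ  ⇒  T̂ − μ = ρ(X − μ)
ρ = (T̂ − μ)/(X − μ) = (9.21 − 19) / (8 − 19) = -9.79 / -11.0 = 0.8900

0.89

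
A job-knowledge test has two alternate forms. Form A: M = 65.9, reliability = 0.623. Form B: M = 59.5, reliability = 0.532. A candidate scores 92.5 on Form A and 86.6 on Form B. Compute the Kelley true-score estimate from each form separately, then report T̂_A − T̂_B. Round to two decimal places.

8.55

T̂_A = 0.623(92.5) + 0.377(65.9) = 82.4718
T̂_B = 0.532(86.6) + 0.468(59.5) = 73.9172
T̂_A − T̂_B = 8.5546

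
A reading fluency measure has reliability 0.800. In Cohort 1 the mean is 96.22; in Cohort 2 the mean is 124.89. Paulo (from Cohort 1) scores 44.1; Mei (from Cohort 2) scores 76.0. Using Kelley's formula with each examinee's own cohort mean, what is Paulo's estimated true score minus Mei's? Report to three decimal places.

T̂_Paulo = 0.800(44.1) + 0.200(96.22) = 54.52400
T̂_Mei = 0.800(76.0) + 0.200(124.89) = 85.77800
Difference = 54.52400 − 85.77800 = -31.25400

-31.254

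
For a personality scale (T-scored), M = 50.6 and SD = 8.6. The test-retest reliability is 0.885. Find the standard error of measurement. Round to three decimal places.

SEM = SD · √(1 − ρ) = 8.6 × √0.115 = 8.6 × 0.3391 = 2.9164

2.916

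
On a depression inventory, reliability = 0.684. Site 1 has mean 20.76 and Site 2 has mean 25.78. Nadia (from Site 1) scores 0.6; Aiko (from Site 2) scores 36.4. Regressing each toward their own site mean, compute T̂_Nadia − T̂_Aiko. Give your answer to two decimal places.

-26.07

T̂_Nadia = 0.684(0.6) + 0.316(20.76) = 6.9706
T̂_Aiko = 0.684(36.4) + 0.316(25.78) = 33.0441
Difference = 6.9706 − 33.0441 = -26.0735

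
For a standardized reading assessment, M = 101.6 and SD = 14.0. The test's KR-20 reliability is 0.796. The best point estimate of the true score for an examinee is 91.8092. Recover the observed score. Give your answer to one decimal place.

T̂ = ρX + (1 − ρ)μ  ⇒  X = (T̂ − (1 − ρ)μ) / ρ
X = (91.8092 − 0.204 × 101.6) / 0.796 = (91.8092 − 20.7264) / 0.796 = 71.0828 / 0.796 = 89.300

89.3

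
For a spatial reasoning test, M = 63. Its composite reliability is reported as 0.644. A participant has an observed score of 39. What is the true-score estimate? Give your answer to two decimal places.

Kelley's formula gives T̂ = 0.644·39 + 0.356·63 = 25.116 + 22.428 = 47.544.

47.54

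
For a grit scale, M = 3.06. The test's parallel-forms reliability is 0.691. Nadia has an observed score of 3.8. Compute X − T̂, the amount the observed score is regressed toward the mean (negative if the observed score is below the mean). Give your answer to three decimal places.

0.229

Kelley's formula gives T̂ = 0.691·3.8 + 0.309·3.06 = 2.6258 + 0.94554 = 3.57134.
X − T̂ = 3.8 − 3.5713 = 0.2287 → 0.229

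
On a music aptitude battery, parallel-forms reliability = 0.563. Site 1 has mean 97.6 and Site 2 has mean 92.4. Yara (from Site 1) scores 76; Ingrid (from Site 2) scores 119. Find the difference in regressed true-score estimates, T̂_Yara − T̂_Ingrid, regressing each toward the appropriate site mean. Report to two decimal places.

-21.94

T̂_Yara = 0.563(76) + 0.437(97.6) = 85.4392
T̂_Ingrid = 0.563(119) + 0.437(92.4) = 107.3758
Difference = 85.4392 − 107.3758 = -21.9366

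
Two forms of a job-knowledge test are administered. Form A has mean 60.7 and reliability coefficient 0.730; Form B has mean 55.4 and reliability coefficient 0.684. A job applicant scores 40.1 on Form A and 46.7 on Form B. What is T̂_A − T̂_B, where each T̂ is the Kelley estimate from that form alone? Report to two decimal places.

T̂_A = 0.730(40.1) + 0.270(60.7) = 45.6620
T̂_B = 0.684(46.7) + 0.316(55.4) = 49.4492
T̂_A − T̂_B = -3.7872

-3.79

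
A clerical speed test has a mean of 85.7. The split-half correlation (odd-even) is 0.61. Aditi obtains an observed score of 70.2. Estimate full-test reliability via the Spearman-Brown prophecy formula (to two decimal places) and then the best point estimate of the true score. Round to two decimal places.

Spearman-Brown: ρ = 2r/(1 + r) = 2(0.61)/(1 + 0.61) = 1.220/1.61 = 0.7578 → 0.76
T̂ = ρX + (1 − ρ)μ
  = 0.76 × 70.2 + 0.24 × 85.7
  = 53.352 + 20.568
  = 73.920
  ≈ 73.92

73.92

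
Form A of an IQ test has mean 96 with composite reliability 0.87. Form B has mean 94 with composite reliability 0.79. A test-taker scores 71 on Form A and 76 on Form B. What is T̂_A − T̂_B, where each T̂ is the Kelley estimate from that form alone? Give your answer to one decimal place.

-5.5

T̂_A = 0.87(71) + 0.13(96) = 74.250
T̂_B = 0.79(76) + 0.21(94) = 79.780
T̂_A − T̂_B = -5.530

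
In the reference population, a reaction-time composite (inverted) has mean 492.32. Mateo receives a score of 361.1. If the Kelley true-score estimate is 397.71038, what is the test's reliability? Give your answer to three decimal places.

0.721

T̂ = ρX + (1 − ρ)μ  ⇒  T̂ − μ = ρ(X − μ)
ρ = (T̂ − μ)/(X − μ) = (397.71038 − 492.32) / (361.1 − 492.32) = -94.60962 / -131.22 = 0.72100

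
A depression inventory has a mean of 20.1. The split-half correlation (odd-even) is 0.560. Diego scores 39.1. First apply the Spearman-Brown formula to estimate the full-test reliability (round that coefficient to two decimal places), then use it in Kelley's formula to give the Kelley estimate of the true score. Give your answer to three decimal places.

33.780

Spearman-Brown: ρ = 2r/(1 + r) = 2(0.560)/(1 + 0.560) = 1.1200/1.560 = 0.7179 → 0.72
Weight the observed score by reliability and the mean by (1 − reliability): T̂ = 0.72·39.1 + 0.28·20.1 = 28.152 + 5.628 = 33.7800.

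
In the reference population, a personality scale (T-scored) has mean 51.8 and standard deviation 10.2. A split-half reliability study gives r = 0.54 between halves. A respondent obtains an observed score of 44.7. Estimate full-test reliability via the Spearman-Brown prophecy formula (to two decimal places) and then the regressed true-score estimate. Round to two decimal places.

46.83

Spearman-Brown: ρ = 2r/(1 + r) = 2(0.54)/(1 + 0.54) = 1.080/1.54 = 0.7013 → 0.70
Kelley's formula gives T̂ = 0.70·44.7 + 0.30·51.8 = 31.290 + 15.540 = 46.830.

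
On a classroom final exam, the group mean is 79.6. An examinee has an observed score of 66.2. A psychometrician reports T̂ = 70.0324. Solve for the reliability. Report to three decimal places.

T̂ = ρX + (1 − ρ)μ  ⇒  T̂ − μ = ρ(X − μ)
ρ = (T̂ − μ)/(X − μ) = (70.0324 − 79.6) / (66.2 − 79.6) = -9.5676 / -13.4 = 0.71400

0.714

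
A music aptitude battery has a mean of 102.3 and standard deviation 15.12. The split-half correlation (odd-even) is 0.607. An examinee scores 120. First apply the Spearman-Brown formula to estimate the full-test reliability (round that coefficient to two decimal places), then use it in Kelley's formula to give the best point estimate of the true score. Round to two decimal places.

Spearman-Brown: ρ = 2r/(1 + r) = 2(0.607)/(1 + 0.607) = 1.2140/1.607 = 0.7554 → 0.76
T̂ = 0.76(120) + 0.24(102.3) = 91.20 + 24.552 = 115.752 → 115.75

115.75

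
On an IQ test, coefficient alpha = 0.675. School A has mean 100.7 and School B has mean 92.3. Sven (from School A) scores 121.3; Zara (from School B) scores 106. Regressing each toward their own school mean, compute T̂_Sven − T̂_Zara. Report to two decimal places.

13.06

T̂_Sven = 0.675(121.3) + 0.325(100.7) = 114.6050
T̂_Zara = 0.675(106) + 0.325(92.3) = 101.5475
Difference = 114.6050 − 101.5475 = 13.0575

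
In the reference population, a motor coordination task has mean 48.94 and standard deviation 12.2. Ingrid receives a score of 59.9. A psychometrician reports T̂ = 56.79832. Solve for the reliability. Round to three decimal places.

0.717

T̂ = ρX + (1 − ρ)μ  ⇒  T̂ − μ = ρ(X − μ)
ρ = (T̂ − μ)/(X − μ) = (56.79832 − 48.94) / (59.9 − 48.94) = 7.85832 / 10.96 = 0.71700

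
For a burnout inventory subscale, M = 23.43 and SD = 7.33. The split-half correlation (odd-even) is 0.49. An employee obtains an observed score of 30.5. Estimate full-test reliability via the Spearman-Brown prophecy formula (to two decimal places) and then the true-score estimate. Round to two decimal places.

28.10

Spearman-Brown: ρ = 2r/(1 + r) = 2(0.49)/(1 + 0.49) = 0.980/1.49 = 0.6577 → 0.66
T̂ = 0.66(30.5) + 0.34(23.43) = 20.130 + 7.9662 = 28.096 → 28.10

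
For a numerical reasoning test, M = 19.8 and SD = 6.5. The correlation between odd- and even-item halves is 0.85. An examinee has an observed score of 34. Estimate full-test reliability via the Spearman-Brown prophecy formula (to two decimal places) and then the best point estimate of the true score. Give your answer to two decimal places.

Spearman-Brown: ρ = 2r/(1 + r) = 2(0.85)/(1 + 0.85) = 1.700/1.85 = 0.9189 → 0.92
Weight the observed score by reliability and the mean by (1 − reliability): T̂ = 0.92·34 + 0.08·19.8 = 31.28 + 1.584 = 32.864.

32.86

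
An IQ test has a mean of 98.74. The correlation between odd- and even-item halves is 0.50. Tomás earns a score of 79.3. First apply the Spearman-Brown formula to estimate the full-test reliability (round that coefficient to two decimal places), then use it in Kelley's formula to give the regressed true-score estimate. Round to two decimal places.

Spearman-Brown: ρ = 2r/(1 + r) = 2(0.50)/(1 + 0.50) = 1.000/1.50 = 0.6667 → 0.67
Regress the observed score toward the mean by the unreliability: T̂ = 0.67·79.3 + 0.33·98.74 = 53.131 + 32.5842 = 85.715.

85.72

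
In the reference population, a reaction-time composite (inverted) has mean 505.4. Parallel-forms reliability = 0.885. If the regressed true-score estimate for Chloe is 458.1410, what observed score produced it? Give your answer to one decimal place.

T̂ = ρX + (1 − ρ)μ  ⇒  X = (T̂ − (1 − ρ)μ) / ρ
X = (458.1410 − 0.115 × 505.4) / 0.885 = (458.1410 − 58.1210) / 0.885 = 400.0200 / 0.885 = 452.000

452.0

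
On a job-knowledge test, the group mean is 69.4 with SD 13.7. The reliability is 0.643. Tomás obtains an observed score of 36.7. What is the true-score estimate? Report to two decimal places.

Weight the observed score by reliability and the mean by (1 − reliability): T̂ = 0.643·36.7 + 0.357·69.4 = 23.5981 + 24.7758 = 48.374.

48.37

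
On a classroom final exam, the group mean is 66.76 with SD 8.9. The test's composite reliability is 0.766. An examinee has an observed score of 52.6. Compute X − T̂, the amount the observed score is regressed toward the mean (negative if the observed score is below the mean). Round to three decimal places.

-3.313

Kelley's formula gives T̂ = 0.766·52.6 + 0.234·66.76 = 40.2916 + 15.62184 = 55.91344.
X − T̂ = 52.6 − 55.9134 = -3.3134 → -3.313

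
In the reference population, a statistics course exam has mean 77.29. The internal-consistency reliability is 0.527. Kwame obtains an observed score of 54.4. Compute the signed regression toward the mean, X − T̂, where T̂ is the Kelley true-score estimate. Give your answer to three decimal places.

-10.827

T̂ = ρX + (1 − ρ)μ
  = 0.527 × 54.4 + 0.473 × 77.29
  = 28.6688 + 36.55817
  = 65.22697
  ≈ 65.2270
X − T̂ = 54.4 − 65.2270 = -10.8270 → -10.827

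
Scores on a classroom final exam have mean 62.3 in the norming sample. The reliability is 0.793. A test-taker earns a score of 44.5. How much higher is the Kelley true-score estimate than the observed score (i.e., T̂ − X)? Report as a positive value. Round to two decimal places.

T̂ = ρX + (1 − ρ)μ
  = 0.793 × 44.5 + 0.207 × 62.3
  = 35.2885 + 12.8961
  = 48.1846
  ≈ 48.185
T̂ − X = 48.185 − 44.5 = 3.685 → 3.68

3.68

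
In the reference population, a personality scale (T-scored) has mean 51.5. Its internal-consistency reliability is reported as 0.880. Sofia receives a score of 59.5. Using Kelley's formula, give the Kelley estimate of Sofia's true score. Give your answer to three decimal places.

58.540

Weight the observed score by reliability and the mean by (1 − reliability): T̂ = 0.880·59.5 + 0.120·51.5 = 52.3600 + 6.1800 = 58.5400.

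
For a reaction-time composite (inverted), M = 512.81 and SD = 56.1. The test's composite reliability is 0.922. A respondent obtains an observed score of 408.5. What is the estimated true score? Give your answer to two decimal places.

416.64

T̂ = 0.922(408.5) + 0.078(512.81) = 376.6370 + 39.99918 = 416.636 → 416.64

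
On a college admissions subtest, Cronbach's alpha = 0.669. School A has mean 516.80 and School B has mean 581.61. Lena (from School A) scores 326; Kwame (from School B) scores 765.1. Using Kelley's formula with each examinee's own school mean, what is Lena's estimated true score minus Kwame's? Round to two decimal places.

-315.21

T̂_Lena = 0.669(326) + 0.331(516.80) = 389.1548
T̂_Kwame = 0.669(765.1) + 0.331(581.61) = 704.3648
Difference = 389.1548 − 704.3648 = -315.2100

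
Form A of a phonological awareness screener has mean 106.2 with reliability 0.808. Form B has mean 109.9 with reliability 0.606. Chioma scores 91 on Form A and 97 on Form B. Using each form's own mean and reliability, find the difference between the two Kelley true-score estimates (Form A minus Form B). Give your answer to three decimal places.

T̂_A = 0.808(91) + 0.192(106.2) = 93.91840
T̂_B = 0.606(97) + 0.394(109.9) = 102.08260
T̂_A − T̂_B = -8.16420

-8.164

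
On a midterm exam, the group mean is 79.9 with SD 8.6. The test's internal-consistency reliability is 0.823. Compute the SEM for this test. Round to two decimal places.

SEM = SD · √(1 − ρ) = 8.6 × √0.177 = 8.6 × 0.4207 = 3.618

3.62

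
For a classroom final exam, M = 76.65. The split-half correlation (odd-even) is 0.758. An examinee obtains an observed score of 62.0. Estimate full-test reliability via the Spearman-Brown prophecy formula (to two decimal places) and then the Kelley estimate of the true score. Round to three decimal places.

64.051

Spearman-Brown: ρ = 2r/(1 + r) = 2(0.758)/(1 + 0.758) = 1.5160/1.758 = 0.8623 → 0.86
T̂ = 0.86(62.0) + 0.14(76.65) = 53.320 + 10.7310 = 64.0510 → 64.051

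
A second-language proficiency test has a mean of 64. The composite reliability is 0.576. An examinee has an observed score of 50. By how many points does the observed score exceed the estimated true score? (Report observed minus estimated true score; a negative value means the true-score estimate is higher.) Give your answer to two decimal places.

-5.94

Regress the observed score toward the mean by the unreliability: T̂ = 0.576·50 + 0.424·64 = 28.800 + 27.136 = 55.9360.
X − T̂ = 50 − 55.936 = -5.936 → -5.94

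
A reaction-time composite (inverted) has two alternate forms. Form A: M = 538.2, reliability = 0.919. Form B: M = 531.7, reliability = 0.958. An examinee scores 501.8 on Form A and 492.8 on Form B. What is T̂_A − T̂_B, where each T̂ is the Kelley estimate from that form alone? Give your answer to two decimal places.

T̂_A = 0.919(501.8) + 0.081(538.2) = 504.7484
T̂_B = 0.958(492.8) + 0.042(531.7) = 494.4338
T̂_A − T̂_B = 10.3146

10.31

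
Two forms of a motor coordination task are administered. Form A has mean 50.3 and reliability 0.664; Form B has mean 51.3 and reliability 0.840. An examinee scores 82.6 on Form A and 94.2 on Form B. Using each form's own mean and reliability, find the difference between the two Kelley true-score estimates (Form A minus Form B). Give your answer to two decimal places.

T̂_A = 0.664(82.6) + 0.336(50.3) = 71.7472
T̂_B = 0.840(94.2) + 0.160(51.3) = 87.3360
T̂_A − T̂_B = -15.5888

-15.59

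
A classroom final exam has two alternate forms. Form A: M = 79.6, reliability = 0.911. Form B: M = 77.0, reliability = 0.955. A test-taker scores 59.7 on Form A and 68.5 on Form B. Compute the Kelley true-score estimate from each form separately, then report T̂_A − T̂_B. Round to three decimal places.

T̂_A = 0.911(59.7) + 0.089(79.6) = 61.47110
T̂_B = 0.955(68.5) + 0.045(77.0) = 68.88250
T̂_A − T̂_B = -7.41140

-7.411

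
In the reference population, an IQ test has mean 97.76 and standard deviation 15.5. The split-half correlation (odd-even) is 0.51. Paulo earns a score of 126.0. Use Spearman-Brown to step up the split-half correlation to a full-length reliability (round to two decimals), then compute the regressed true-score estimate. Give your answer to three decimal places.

Spearman-Brown: ρ = 2r/(1 + r) = 2(0.51)/(1 + 0.51) = 1.020/1.51 = 0.6755 → 0.68
T̂ = 0.68(126.0) + 0.32(97.76) = 85.680 + 31.2832 = 116.9632 → 116.963

116.963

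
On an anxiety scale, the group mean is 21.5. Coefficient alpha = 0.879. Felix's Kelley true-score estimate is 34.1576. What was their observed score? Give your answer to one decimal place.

35.9

T̂ = ρX + (1 − ρ)μ  ⇒  X = (T̂ − (1 − ρ)μ) / ρ
X = (34.1576 − 0.121 × 21.5) / 0.879 = (34.1576 − 2.6015) / 0.879 = 31.5561 / 0.879 = 35.900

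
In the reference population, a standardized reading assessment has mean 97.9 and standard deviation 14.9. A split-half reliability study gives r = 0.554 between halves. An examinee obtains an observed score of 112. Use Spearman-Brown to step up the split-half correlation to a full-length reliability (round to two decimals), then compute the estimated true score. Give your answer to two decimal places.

Spearman-Brown: ρ = 2r/(1 + r) = 2(0.554)/(1 + 0.554) = 1.1080/1.554 = 0.7130 → 0.71
T̂ = 0.71(112) + 0.29(97.9) = 79.52 + 28.391 = 107.911 → 107.91

107.91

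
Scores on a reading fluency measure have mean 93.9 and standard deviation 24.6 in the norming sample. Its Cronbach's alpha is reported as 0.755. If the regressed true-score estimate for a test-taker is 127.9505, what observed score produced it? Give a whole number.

T̂ = ρX + (1 − ρ)μ  ⇒  X = (T̂ − (1 − ρ)μ) / ρ
X = (127.9505 − 0.245 × 93.9) / 0.755 = (127.9505 − 23.0055) / 0.755 = 104.9450 / 0.755 = 139.00

139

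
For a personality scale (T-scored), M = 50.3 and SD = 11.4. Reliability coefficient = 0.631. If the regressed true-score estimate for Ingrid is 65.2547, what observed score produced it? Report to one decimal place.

T̂ = ρX + (1 − ρ)μ  ⇒  X = (T̂ − (1 − ρ)μ) / ρ
X = (65.2547 − 0.369 × 50.3) / 0.631 = (65.2547 − 18.5607) / 0.631 = 46.6940 / 0.631 = 74.000

74.0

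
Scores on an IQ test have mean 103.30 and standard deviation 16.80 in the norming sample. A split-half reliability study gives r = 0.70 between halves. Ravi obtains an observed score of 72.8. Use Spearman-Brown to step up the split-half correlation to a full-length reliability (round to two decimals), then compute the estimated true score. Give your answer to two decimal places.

Spearman-Brown: ρ = 2r/(1 + r) = 2(0.70)/(1 + 0.70) = 1.400/1.70 = 0.8235 → 0.82
T̂ = 0.82(72.8) + 0.18(103.30) = 59.696 + 18.5940 = 78.290 → 78.29

78.29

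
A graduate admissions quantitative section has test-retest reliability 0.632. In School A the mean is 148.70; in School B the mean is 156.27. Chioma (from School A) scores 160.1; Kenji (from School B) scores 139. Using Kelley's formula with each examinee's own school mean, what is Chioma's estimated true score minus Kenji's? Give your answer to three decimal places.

10.549

T̂_Chioma = 0.632(160.1) + 0.368(148.70) = 155.90480
T̂_Kenji = 0.632(139) + 0.368(156.27) = 145.35536
Difference = 155.90480 − 145.35536 = 10.54944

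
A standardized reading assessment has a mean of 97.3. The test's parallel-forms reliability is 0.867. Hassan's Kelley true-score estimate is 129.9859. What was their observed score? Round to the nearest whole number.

T̂ = ρX + (1 − ρ)μ  ⇒  X = (T̂ − (1 − ρ)μ) / ρ
X = (129.9859 − 0.133 × 97.3) / 0.867 = (129.9859 − 12.9409) / 0.867 = 117.0450 / 0.867 = 135.00

135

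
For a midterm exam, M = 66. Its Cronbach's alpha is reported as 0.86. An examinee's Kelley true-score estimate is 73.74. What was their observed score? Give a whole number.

75

T̂ = ρX + (1 − ρ)μ  ⇒  X = (T̂ − (1 − ρ)μ) / ρ
X = (73.74 − 0.14 × 66) / 0.86 = (73.74 − 9.24) / 0.86 = 64.50 / 0.86 = 75.00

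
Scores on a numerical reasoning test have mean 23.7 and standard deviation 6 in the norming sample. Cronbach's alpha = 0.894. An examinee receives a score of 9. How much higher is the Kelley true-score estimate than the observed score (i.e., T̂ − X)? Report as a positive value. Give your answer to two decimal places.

T̂ = ρX + (1 − ρ)μ
  = 0.894 × 9 + 0.106 × 23.7
  = 8.046 + 2.5122
  = 10.5582
  ≈ 10.558
T̂ − X = 10.558 − 9 = 1.558 → 1.56

1.56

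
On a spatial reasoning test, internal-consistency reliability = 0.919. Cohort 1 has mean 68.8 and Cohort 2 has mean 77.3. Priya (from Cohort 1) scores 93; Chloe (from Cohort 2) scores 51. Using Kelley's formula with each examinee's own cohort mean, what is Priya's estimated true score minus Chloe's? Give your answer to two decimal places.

37.91

T̂_Priya = 0.919(93) + 0.081(68.8) = 91.0398
T̂_Chloe = 0.919(51) + 0.081(77.3) = 53.1303
Difference = 91.0398 − 53.1303 = 37.9095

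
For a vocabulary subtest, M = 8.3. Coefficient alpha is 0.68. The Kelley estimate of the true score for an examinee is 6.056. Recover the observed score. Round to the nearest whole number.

5

T̂ = ρX + (1 − ρ)μ  ⇒  X = (T̂ − (1 − ρ)μ) / ρ
X = (6.056 − 0.32 × 8.3) / 0.68 = (6.056 − 2.656) / 0.68 = 3.400 / 0.68 = 5.00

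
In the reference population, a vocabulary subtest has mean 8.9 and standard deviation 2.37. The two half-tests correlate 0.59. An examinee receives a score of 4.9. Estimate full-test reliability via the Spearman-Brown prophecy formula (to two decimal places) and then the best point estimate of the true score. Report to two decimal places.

Spearman-Brown: ρ = 2r/(1 + r) = 2(0.59)/(1 + 0.59) = 1.180/1.59 = 0.7421 → 0.74
T̂ = 0.74(4.9) + 0.26(8.9) = 3.626 + 2.314 = 5.940 → 5.94

5.94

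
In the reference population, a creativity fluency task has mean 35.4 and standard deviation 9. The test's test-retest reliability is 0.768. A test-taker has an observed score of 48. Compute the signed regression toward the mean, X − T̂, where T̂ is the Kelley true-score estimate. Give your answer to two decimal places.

2.92

Kelley's formula gives T̂ = 0.768·48 + 0.232·35.4 = 36.864 + 8.2128 = 45.0768.
X − T̂ = 48 − 45.077 = 2.923 → 2.92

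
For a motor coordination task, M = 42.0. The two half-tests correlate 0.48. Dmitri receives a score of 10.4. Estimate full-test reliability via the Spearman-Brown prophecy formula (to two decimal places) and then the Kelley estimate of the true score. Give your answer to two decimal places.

Spearman-Brown: ρ = 2r/(1 + r) = 2(0.48)/(1 + 0.48) = 0.960/1.48 = 0.6486 → 0.65
Regress the observed score toward the mean by the unreliability: T̂ = 0.65·10.4 + 0.35·42.0 = 6.760 + 14.700 = 21.460.

21.46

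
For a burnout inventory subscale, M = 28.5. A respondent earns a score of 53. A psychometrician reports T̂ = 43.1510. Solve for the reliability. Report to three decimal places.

0.598

T̂ = ρX + (1 − ρ)μ  ⇒  T̂ − μ = ρ(X − μ)
ρ = (T̂ − μ)/(X − μ) = (43.1510 − 28.5) / (53 − 28.5) = 14.6510 / 24.5 = 0.59800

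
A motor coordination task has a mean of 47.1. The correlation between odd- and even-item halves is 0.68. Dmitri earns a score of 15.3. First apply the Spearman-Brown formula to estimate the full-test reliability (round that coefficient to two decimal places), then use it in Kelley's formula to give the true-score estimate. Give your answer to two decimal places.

21.34

Spearman-Brown: ρ = 2r/(1 + r) = 2(0.68)/(1 + 0.68) = 1.360/1.68 = 0.8095 → 0.81
T̂ = ρX + (1 − ρ)μ
  = 0.81 × 15.3 + 0.19 × 47.1
  = 12.393 + 8.949
  = 21.342
  ≈ 21.34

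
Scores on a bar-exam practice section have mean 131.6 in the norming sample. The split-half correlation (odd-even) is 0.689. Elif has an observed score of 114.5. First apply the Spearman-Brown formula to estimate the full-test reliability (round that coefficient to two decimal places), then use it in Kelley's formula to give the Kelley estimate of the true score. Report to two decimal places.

117.58

Spearman-Brown: ρ = 2r/(1 + r) = 2(0.689)/(1 + 0.689) = 1.3780/1.689 = 0.8159 → 0.82
T̂ = ρX + (1 − ρ)μ
  = 0.82 × 114.5 + 0.18 × 131.6
  = 93.890 + 23.688
  = 117.578
  ≈ 117.58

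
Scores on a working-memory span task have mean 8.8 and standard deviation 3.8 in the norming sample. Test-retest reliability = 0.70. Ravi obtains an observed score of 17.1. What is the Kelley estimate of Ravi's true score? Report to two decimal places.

T̂ = ρX + (1 − ρ)μ
  = 0.70 × 17.1 + 0.30 × 8.8
  = 11.970 + 2.640
  = 14.610
  ≈ 14.61

14.61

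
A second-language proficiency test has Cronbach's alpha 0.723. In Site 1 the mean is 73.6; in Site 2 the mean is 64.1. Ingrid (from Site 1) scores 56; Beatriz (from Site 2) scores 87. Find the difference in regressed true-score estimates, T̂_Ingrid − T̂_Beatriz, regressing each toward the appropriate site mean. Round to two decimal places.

T̂_Ingrid = 0.723(56) + 0.277(73.6) = 60.8752
T̂_Beatriz = 0.723(87) + 0.277(64.1) = 80.6567
Difference = 60.8752 − 80.6567 = -19.7815

-19.78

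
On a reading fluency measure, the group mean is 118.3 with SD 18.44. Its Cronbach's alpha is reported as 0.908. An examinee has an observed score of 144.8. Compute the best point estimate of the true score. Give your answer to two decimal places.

T̂ = 0.908(144.8) + 0.092(118.3) = 131.4784 + 10.8836 = 142.362 → 142.36

142.36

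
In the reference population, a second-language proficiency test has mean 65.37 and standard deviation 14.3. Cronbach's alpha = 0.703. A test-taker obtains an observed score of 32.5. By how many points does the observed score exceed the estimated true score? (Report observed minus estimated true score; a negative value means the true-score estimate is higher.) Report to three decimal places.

-9.762

Kelley's formula gives T̂ = 0.703·32.5 + 0.297·65.37 = 22.8475 + 19.41489 = 42.26239.
X − T̂ = 32.5 − 42.2624 = -9.7624 → -9.762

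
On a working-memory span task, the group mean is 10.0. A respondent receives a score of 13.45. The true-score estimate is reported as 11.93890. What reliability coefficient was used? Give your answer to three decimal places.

0.562

T̂ = ρX + (1 − ρ)μ  ⇒  T̂ − μ = ρ(X − μ)
ρ = (T̂ − μ)/(X − μ) = (11.93890 − 10.0) / (13.45 − 10.0) = 1.93890 / 3.45 = 0.56200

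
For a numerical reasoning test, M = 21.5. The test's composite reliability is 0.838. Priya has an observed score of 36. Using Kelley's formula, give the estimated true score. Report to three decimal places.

33.651

T̂ = 0.838(36) + 0.162(21.5) = 30.168 + 3.4830 = 33.6510 → 33.651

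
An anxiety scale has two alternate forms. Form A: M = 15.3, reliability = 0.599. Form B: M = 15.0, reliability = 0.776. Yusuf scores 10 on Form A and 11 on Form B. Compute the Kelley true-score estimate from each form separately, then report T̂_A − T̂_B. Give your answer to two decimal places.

T̂_A = 0.599(10) + 0.401(15.3) = 12.1253
T̂_B = 0.776(11) + 0.224(15.0) = 11.8960
T̂_A − T̂_B = 0.2293

0.23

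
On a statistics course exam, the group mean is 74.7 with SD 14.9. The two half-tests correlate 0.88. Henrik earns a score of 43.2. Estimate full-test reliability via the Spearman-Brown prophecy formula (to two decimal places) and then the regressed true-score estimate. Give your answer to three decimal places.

Spearman-Brown: ρ = 2r/(1 + r) = 2(0.88)/(1 + 0.88) = 1.760/1.88 = 0.9362 → 0.94
T̂ = ρX + (1 − ρ)μ
  = 0.94 × 43.2 + 0.06 × 74.7
  = 40.608 + 4.482
  = 45.0900
  ≈ 45.090

45.090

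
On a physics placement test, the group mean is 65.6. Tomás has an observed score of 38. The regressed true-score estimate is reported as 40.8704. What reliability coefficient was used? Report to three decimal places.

0.896

T̂ = ρX + (1 − ρ)μ  ⇒  T̂ − μ = ρ(X − μ)
ρ = (T̂ − μ)/(X − μ) = (40.8704 − 65.6) / (38 − 65.6) = -24.7296 / -27.6 = 0.89600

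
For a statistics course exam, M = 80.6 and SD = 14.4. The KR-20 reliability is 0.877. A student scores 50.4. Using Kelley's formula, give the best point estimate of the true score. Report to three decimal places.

54.115

T̂ = 0.877(50.4) + 0.123(80.6) = 44.2008 + 9.9138 = 54.1146 → 54.115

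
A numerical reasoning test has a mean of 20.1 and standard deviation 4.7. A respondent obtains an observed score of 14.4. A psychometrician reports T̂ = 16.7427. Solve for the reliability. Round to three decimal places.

0.589

T̂ = ρX + (1 − ρ)μ  ⇒  T̂ − μ = ρ(X − μ)
ρ = (T̂ − μ)/(X − μ) = (16.7427 − 20.1) / (14.4 − 20.1) = -3.3573 / -5.7 = 0.58900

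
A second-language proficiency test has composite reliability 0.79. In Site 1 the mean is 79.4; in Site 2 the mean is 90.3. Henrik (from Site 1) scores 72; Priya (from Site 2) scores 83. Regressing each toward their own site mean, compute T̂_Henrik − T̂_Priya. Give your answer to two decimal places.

-10.98

T̂_Henrik = 0.79(72) + 0.21(79.4) = 73.5540
T̂_Priya = 0.79(83) + 0.21(90.3) = 84.5330
Difference = 73.5540 − 84.5330 = -10.9790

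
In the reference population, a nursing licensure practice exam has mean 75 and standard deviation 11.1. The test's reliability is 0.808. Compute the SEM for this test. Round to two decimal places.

4.86

SEM = SD · √(1 − ρ) = 11.1 × √0.192 = 11.1 × 0.4382 = 4.864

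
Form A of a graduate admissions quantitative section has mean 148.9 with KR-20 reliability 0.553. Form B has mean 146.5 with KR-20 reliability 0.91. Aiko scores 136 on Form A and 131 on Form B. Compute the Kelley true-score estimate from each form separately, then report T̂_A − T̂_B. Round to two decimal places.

9.37

T̂_A = 0.553(136) + 0.447(148.9) = 141.7663
T̂_B = 0.91(131) + 0.09(146.5) = 132.3950
T̂_A − T̂_B = 9.3713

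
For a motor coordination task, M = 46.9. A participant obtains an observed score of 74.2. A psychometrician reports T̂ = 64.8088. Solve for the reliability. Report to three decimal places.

0.656

T̂ = ρX + (1 − ρ)μ  ⇒  T̂ − μ = ρ(X − μ)
ρ = (T̂ − μ)/(X − μ) = (64.8088 − 46.9) / (74.2 − 46.9) = 17.9088 / 27.3 = 0.65600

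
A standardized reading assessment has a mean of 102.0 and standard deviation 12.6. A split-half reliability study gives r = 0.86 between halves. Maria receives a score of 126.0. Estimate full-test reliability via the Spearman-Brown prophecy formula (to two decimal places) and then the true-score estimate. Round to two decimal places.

Spearman-Brown: ρ = 2r/(1 + r) = 2(0.86)/(1 + 0.86) = 1.720/1.86 = 0.9247 → 0.92
Weight the observed score by reliability and the mean by (1 − reliability): T̂ = 0.92·126.0 + 0.08·102.0 = 115.920 + 8.160 = 124.080.

124.08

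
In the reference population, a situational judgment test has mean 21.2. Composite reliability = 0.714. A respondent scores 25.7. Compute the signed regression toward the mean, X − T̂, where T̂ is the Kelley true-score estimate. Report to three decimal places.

1.287

Regress the observed score toward the mean by the unreliability: T̂ = 0.714·25.7 + 0.286·21.2 = 18.3498 + 6.0632 = 24.41300.
X − T̂ = 25.7 − 24.4130 = 1.2870 → 1.287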